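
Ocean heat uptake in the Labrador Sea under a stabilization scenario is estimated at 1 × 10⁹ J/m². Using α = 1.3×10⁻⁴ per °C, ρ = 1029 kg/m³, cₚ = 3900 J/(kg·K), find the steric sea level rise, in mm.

Δh = αQ/(ρcₚ) = 1.3×10⁻⁴ × 1×10⁹ / (1029 × 3900) ≈ 0.032394 m

about 32.4 mm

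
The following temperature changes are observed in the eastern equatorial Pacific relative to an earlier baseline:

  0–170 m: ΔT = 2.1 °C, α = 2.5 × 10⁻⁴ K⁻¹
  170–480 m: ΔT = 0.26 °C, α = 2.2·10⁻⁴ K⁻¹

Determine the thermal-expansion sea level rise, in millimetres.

Δh ≈ 107 mm

Layer 1: 2.1 × 170 × 2.5×10⁻⁴ = 0.08925 m
2.2×10⁻⁴ × 0.26 × 310 = 0.017732 m
Δh = 0.08925 + 0.017732 = 0.106982 m ≈ 107 mm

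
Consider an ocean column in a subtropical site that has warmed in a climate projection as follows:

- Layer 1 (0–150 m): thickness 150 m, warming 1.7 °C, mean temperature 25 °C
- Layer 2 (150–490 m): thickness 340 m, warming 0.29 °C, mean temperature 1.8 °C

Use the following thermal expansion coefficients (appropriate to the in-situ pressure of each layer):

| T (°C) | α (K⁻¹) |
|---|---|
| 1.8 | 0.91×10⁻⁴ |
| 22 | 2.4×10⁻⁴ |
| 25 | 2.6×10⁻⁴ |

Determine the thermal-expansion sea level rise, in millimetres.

75 mm of thermosteric rise

Layer 1 at 25 °C → α = 2.6×10⁻⁴ K⁻¹
Layer 2 at 1.8 °C → α = 0.91×10⁻⁴ K⁻¹
0–150 m: 1.7 × 2.6×10⁻⁴ × 150 = 0.06630 m
150–490 m: 0.29 × 340 × 0.91×10⁻⁴ = 0.0089726 m
Δh = 0.06630 + 0.0089726 = 0.0752726 m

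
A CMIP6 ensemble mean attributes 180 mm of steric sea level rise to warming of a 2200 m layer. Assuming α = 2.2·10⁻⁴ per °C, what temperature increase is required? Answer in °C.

ΔT = Δh/(αH) = 0.18 / (2.2×10⁻⁴ × 2200) ≈ 0.3719 °C

about 0.372 °C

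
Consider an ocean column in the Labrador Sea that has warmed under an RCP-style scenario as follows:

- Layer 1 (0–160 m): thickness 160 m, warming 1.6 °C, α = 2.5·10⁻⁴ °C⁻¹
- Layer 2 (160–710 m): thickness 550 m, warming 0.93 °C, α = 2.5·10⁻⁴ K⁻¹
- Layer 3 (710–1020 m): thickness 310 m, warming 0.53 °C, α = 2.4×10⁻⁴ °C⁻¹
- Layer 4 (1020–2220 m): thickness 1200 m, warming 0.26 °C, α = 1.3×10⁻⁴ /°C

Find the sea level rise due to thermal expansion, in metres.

Layer 1: 2.5×10⁻⁴ × 1.6 × 160 = 0.06400 m
160–710 m: 0.93 × 550 × 2.5×10⁻⁴ = 0.127875 m
Layer 3: 310 × 0.53 × 2.4×10⁻⁴ = 0.039432 m
1020–2220 m: 1200 × 0.26 × 1.3×10⁻⁴ = 0.04056 m
Δh = 0.06400 + 0.127875 + 0.039432 + 0.04056 = 0.271867 m

0.27 m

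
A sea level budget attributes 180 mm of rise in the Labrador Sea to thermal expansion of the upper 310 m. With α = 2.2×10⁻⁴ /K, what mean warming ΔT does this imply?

ΔT = Δh/(αH) = 0.18 / (2.2×10⁻⁴ × 310) ≈ 2.639 °C

2.6 °C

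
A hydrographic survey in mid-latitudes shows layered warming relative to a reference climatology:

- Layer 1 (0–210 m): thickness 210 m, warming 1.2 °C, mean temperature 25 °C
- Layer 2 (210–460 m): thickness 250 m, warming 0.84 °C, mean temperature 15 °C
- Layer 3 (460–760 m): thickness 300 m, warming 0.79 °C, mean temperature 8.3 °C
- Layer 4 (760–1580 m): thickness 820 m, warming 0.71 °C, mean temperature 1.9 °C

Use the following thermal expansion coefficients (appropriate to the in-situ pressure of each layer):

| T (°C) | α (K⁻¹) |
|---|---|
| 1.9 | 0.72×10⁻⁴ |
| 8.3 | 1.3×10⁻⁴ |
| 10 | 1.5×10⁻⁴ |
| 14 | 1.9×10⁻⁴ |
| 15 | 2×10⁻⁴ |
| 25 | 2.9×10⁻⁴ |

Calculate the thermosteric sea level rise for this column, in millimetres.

Δh ≈ 188 mm

Layer 1 at 25 °C → α = 2.9×10⁻⁴ K⁻¹
Layer 2 at 15 °C → α = 2×10⁻⁴ K⁻¹
Layer 3 at 8.3 °C → α = 1.3×10⁻⁴ K⁻¹
Layer 4 at 1.9 °C → α = 0.72×10⁻⁴ K⁻¹
Layer 1: 210 × 2.9×10⁻⁴ × 1.2 = 0.07308 m
0.84 × 250 × 2×10⁻⁴ = 0.04200 m
300 × 0.79 × 1.3×10⁻⁴ = 0.03081 m
Layer 4: 0.71 × 0.72×10⁻⁴ × 820 = 0.0419184 m
Δh = 0.07308 + 0.04200 + 0.03081 + 0.0419184 = 0.1878084 m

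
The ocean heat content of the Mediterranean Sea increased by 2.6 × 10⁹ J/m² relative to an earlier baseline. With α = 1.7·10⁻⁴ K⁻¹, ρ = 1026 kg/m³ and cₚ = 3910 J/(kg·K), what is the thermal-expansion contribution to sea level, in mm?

Δh = αQ/(ρcₚ) = 1.7×10⁻⁴ × 2.6×10⁹ / (1026 × 3910) ≈ 0.11018 m

Δh ≈ 110 mm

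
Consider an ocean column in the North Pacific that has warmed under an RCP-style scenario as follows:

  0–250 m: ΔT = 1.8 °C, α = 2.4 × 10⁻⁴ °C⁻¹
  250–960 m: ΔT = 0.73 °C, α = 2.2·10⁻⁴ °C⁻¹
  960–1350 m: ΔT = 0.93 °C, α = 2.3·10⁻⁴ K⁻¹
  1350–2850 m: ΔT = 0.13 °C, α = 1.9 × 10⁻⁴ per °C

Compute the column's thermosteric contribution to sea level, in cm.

Layer 1: 2.4×10⁻⁴ × 1.8 × 250 = 0.10800 m
250–960 m: 710 × 0.73 × 2.2×10⁻⁴ = 0.114026 m
960–1350 m: 390 × 2.3×10⁻⁴ × 0.93 = 0.083421 m
1.9×10⁻⁴ × 1500 × 0.13 = 0.03705 m
Δh = 0.10800 + 0.114026 + 0.083421 + 0.03705 = 0.342497 m ≈ 34.2 cm

34.2 cm of thermosteric rise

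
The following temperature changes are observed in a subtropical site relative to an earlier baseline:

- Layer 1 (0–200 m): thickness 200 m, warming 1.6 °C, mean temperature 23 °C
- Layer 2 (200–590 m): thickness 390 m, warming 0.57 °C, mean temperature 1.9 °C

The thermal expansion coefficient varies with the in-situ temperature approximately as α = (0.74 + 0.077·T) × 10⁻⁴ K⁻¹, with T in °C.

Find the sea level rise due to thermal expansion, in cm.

Layer 1: α = (0.74 + 0.077×23)×10⁻⁴ = 2.511×10⁻⁴ K⁻¹
Layer 2: α = (0.74 + 0.077×1.9)×10⁻⁴ = 0.8863×10⁻⁴ K⁻¹
0–200 m: 200 × 2.511×10⁻⁴ × 1.6 = 0.080352 m
Layer 2: 390 × 0.57 × 0.8863×10⁻⁴ = 0.019702449 m
Δh = 0.080352 + 0.019702449 = 0.100054449 m ≈ 10.0 cm

Δh ≈ 10.0 cm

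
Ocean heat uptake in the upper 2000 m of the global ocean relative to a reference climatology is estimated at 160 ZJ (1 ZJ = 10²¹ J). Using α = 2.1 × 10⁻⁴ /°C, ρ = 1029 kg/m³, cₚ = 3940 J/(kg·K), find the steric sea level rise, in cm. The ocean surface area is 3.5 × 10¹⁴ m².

Per unit area: Q = 160×10²¹ / (3.5×10¹⁴) ≈ 4.571×10⁸ J/m²
Δh = αQ/(ρcₚ) = 2.1×10⁻⁴ × 4.571×10⁸ / (1029 × 3940) ≈ 0.023677 m

2.37 cm of thermosteric rise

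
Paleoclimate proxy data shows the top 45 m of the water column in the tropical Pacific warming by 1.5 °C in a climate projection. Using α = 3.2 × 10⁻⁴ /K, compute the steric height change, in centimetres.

Δh = αΔT·H = 3.2×10⁻⁴ × 1.5 × 45 = 0.02160 m

about 2.2 cm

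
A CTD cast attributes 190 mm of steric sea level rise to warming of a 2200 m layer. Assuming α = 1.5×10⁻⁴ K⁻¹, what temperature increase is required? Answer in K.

ΔT = Δh/(αH) = 0.19 / (1.5×10⁻⁴ × 2200) ≈ 0.5758 K

ΔT ≈ 0.58 K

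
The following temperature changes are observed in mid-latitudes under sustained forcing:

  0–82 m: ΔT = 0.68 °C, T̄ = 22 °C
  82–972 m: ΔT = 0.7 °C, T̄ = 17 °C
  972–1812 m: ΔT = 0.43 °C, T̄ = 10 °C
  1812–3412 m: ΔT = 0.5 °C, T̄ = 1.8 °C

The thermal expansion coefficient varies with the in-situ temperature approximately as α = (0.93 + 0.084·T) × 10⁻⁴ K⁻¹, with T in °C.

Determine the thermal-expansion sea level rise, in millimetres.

about 313 mm

Layer 1: α = (0.93 + 0.084×22)×10⁻⁴ = 2.778×10⁻⁴ K⁻¹
Layer 2: α = (0.93 + 0.084×17)×10⁻⁴ = 2.358×10⁻⁴ K⁻¹
Layer 3: α = (0.93 + 0.084×10)×10⁻⁴ = 1.77×10⁻⁴ K⁻¹
Layer 4: α = (0.93 + 0.084×1.8)×10⁻⁴ = 1.0812×10⁻⁴ K⁻¹
82 × 2.778×10⁻⁴ × 0.68 = 0.015490128 m
82–972 m: 2.358×10⁻⁴ × 0.7 × 890 = 0.1469034 m
972–1812 m: 840 × 1.77×10⁻⁴ × 0.43 = 0.0639324 m
1600 × 0.5 × 1.0812×10⁻⁴ = 0.086496 m
Δh = 0.015490128 + 0.1469034 + 0.0639324 + 0.086496 = 0.312821928 m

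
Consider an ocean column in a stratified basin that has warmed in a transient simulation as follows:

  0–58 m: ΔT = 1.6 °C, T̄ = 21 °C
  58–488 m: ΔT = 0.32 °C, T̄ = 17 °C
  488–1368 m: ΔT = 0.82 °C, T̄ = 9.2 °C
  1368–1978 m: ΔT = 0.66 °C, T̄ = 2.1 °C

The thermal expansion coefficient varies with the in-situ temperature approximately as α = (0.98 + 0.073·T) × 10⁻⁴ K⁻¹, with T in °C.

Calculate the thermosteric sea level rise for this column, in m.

Layer 1: α = (0.98 + 0.073×21)×10⁻⁴ = 2.513×10⁻⁴ K⁻¹
Layer 2: α = (0.98 + 0.073×17)×10⁻⁴ = 2.221×10⁻⁴ K⁻¹
Layer 3: α = (0.98 + 0.073×9.2)×10⁻⁴ = 1.6516×10⁻⁴ K⁻¹
Layer 4: α = (0.98 + 0.073×2.1)×10⁻⁴ = 1.1333×10⁻⁴ K⁻¹
Layer 1: 58 × 2.513×10⁻⁴ × 1.6 = 0.02332064 m
2.221×10⁻⁴ × 0.32 × 430 = 0.03056096 m
488–1368 m: 880 × 1.6516×10⁻⁴ × 0.82 = 0.119179456 m
610 × 1.1333×10⁻⁴ × 0.66 = 0.045626658 m
Δh = 0.02332064 + 0.03056096 + 0.119179456 + 0.045626658 = 0.218687714 m

Δh = 0.219 m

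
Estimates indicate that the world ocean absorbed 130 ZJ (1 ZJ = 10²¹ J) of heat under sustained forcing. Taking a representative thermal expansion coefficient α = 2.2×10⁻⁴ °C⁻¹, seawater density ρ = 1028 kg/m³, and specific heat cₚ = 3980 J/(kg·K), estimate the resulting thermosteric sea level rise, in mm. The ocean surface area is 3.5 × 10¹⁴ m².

20 mm of thermosteric rise

Per unit area: Q = 130×10²¹ / (3.5×10¹⁴) ≈ 3.714×10⁸ J/m²
Δh = αQ/(ρcₚ) = 2.2×10⁻⁴ × 3.714×10⁸ / (1028 × 3980) ≈ 0.01997 m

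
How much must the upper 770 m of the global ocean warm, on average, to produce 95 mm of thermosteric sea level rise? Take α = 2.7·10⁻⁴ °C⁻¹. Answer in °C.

ΔT ≈ 0.457 °C

ΔT = Δh/(αH) = 0.095 / (2.7×10⁻⁴ × 770) ≈ 0.4570 °C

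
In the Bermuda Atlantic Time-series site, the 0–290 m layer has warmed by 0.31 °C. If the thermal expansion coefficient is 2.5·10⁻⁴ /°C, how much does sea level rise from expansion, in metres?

Δh = αΔT·H = 2.5×10⁻⁴ × 0.31 × 290 = 0.022475 m

0.0225 m of thermosteric rise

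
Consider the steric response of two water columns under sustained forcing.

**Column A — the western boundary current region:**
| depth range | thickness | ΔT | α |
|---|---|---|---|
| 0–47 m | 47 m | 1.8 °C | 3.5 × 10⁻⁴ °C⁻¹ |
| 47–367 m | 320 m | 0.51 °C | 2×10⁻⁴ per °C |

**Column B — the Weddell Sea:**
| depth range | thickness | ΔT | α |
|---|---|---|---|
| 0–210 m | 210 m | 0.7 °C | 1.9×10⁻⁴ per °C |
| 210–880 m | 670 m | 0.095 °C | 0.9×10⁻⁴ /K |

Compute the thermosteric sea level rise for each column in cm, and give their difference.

A 0–47 m: 3.5×10⁻⁴ × 1.8 × 47 = 0.02961 m
A Layer 2: 2×10⁻⁴ × 0.51 × 320 = 0.03264 m
A total: 0.06225 m
B Layer 1: 210 × 1.9×10⁻⁴ × 0.7 = 0.02793 m
B Layer 2: 670 × 0.9×10⁻⁴ × 0.095 = 0.0057285 m
B total: 0.0336585 m
Difference: 0.06225 − 0.0336585 = 0.0285915 m

Δh_A ≈ 6.2 cm, Δh_B ≈ 3.4 cm; difference ≈ 2.9 cm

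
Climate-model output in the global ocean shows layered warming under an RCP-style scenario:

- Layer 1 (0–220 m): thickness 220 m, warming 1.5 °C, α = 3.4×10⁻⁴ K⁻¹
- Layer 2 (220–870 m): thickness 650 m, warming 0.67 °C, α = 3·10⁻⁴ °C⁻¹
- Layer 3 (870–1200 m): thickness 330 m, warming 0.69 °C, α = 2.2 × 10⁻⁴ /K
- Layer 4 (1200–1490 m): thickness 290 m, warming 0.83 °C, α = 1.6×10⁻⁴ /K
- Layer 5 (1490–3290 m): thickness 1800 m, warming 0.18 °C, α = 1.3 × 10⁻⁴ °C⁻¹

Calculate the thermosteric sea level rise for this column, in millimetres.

Layer 1: 1.5 × 3.4×10⁻⁴ × 220 = 0.11220 m
3×10⁻⁴ × 0.67 × 650 = 0.13065 m
2.2×10⁻⁴ × 330 × 0.69 = 0.050094 m
Layer 4: 1.6×10⁻⁴ × 0.83 × 290 = 0.038512 m
1.3×10⁻⁴ × 0.18 × 1800 = 0.04212 m
Δh = 0.11220 + 0.13065 + 0.050094 + 0.038512 + 0.04212 = 0.373576 m ≈ 374 mm

374 mm of thermosteric rise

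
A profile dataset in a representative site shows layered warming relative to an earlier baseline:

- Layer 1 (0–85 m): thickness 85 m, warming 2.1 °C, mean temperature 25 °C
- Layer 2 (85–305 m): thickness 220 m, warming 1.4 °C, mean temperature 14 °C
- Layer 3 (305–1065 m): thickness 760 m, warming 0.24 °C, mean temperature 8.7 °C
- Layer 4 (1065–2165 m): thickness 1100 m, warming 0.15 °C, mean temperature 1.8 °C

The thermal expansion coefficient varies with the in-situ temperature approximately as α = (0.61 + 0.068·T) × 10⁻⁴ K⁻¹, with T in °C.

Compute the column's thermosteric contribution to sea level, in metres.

about 0.123 m

Layer 1: α = (0.61 + 0.068×25)×10⁻⁴ = 2.31×10⁻⁴ K⁻¹
Layer 2: α = (0.61 + 0.068×14)×10⁻⁴ = 1.562×10⁻⁴ K⁻¹
Layer 3: α = (0.61 + 0.068×8.7)×10⁻⁴ = 1.2016×10⁻⁴ K⁻¹
Layer 4: α = (0.61 + 0.068×1.8)×10⁻⁴ = 0.7324×10⁻⁴ K⁻¹
Layer 1: 2.31×10⁻⁴ × 85 × 2.1 = 0.0412335 m
220 × 1.562×10⁻⁴ × 1.4 = 0.0481096 m
760 × 1.2016×10⁻⁴ × 0.24 = 0.021917184 m
0.7324×10⁻⁴ × 0.15 × 1100 = 0.0120846 m
Δh = 0.0412335 + 0.0481096 + 0.021917184 + 0.0120846 = 0.123344884 m ≈ 0.123 m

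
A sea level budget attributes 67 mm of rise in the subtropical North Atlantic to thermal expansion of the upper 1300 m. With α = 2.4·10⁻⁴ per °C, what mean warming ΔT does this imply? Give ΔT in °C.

ΔT = Δh/(αH) = 0.067 / (2.4×10⁻⁴ × 1300) ≈ 0.2147 °C

0.21 °C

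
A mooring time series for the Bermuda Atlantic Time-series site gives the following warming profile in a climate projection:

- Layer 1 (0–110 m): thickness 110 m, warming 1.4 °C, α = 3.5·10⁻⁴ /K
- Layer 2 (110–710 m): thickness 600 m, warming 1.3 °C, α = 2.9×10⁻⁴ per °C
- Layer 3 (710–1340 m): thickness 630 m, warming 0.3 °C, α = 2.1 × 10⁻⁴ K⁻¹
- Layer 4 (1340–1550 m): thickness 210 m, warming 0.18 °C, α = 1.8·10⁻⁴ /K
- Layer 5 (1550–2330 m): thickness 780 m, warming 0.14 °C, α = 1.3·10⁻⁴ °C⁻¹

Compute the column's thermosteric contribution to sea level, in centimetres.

34.1 cm

0–110 m: 1.4 × 3.5×10⁻⁴ × 110 = 0.05390 m
1.3 × 600 × 2.9×10⁻⁴ = 0.22620 m
Layer 3: 0.3 × 2.1×10⁻⁴ × 630 = 0.03969 m
0.18 × 1.8×10⁻⁴ × 210 = 0.006804 m
1550–2330 m: 0.14 × 780 × 1.3×10⁻⁴ = 0.014196 m
Δh = 0.05390 + 0.22620 + 0.03969 + 0.006804 + 0.014196 = 0.34079 m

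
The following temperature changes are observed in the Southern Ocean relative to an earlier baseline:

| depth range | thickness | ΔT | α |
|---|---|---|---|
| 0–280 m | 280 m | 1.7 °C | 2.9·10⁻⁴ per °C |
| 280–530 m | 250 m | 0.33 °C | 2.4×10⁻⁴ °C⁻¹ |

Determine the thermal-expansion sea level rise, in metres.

Δh = 0.158 m

280 × 2.9×10⁻⁴ × 1.7 = 0.13804 m
2.4×10⁻⁴ × 0.33 × 250 = 0.01980 m
Δh = 0.13804 + 0.01980 = 0.15784 m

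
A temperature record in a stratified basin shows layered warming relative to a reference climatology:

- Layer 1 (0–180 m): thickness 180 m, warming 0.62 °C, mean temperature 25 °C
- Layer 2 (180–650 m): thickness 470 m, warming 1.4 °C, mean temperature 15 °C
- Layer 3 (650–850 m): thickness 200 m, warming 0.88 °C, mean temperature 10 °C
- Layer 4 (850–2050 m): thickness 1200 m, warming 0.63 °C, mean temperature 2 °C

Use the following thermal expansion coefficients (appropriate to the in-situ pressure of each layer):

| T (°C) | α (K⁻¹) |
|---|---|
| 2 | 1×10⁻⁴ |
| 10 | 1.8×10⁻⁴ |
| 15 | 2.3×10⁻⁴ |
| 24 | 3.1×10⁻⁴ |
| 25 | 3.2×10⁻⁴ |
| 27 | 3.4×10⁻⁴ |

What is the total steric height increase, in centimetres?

Layer 1 at 25 °C → α = 3.2×10⁻⁴ K⁻¹
Layer 2 at 15 °C → α = 2.3×10⁻⁴ K⁻¹
Layer 3 at 10 °C → α = 1.8×10⁻⁴ K⁻¹
Layer 4 at 2 °C → α = 1×10⁻⁴ K⁻¹
0–180 m: 180 × 0.62 × 3.2×10⁻⁴ = 0.035712 m
Layer 2: 2.3×10⁻⁴ × 470 × 1.4 = 0.15134 m
Layer 3: 200 × 0.88 × 1.8×10⁻⁴ = 0.03168 m
1×10⁻⁴ × 0.63 × 1200 = 0.07560 m
Δh = 0.035712 + 0.15134 + 0.03168 + 0.07560 = 0.294332 m

29.4 cm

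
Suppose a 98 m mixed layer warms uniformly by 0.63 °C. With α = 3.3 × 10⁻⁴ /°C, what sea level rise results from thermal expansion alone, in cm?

Δh ≈ 2.04 cm

Δh = αΔT·H = 3.3×10⁻⁴ × 0.63 × 98 = 0.0203742 m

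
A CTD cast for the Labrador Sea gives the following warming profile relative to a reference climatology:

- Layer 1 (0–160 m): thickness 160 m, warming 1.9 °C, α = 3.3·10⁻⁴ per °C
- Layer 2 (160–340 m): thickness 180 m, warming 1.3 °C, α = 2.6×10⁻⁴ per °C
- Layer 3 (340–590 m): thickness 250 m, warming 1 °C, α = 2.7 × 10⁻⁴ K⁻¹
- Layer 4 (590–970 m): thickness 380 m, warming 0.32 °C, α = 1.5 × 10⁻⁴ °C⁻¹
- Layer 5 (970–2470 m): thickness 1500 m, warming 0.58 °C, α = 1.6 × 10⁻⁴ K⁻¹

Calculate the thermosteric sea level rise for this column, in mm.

390 mm of thermosteric rise

0–160 m: 1.9 × 160 × 3.3×10⁻⁴ = 0.10032 m
180 × 1.3 × 2.6×10⁻⁴ = 0.06084 m
250 × 1 × 2.7×10⁻⁴ = 0.06750 m
0.32 × 380 × 1.5×10⁻⁴ = 0.01824 m
Layer 5: 1500 × 0.58 × 1.6×10⁻⁴ = 0.13920 m
Δh = 0.10032 + 0.06084 + 0.06750 + 0.01824 + 0.13920 = 0.38610 m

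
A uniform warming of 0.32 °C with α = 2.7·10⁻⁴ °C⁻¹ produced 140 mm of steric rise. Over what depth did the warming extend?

1600 m

H = Δh/(αΔT) = 0.14 / (2.7×10⁻⁴ × 0.32) ≈ 1620 m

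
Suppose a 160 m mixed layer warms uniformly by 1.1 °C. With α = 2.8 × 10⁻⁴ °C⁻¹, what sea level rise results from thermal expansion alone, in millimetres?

49.3 mm

Δh = αΔT·H = 2.8×10⁻⁴ × 1.1 × 160 = 0.04928 m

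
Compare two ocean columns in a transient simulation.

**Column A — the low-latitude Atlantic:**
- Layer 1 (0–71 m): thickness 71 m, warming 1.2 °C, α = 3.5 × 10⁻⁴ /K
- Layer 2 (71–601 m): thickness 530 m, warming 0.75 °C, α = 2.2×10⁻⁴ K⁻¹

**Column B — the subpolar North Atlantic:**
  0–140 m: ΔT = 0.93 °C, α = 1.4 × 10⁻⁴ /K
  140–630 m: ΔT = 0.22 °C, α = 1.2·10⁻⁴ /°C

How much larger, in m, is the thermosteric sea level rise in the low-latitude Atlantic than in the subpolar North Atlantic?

0.0861 m

A Layer 1: 1.2 × 71 × 3.5×10⁻⁴ = 0.02982 m
A Layer 2: 0.75 × 2.2×10⁻⁴ × 530 = 0.08745 m
A total: 0.11727 m
B 140 × 1.4×10⁻⁴ × 0.93 = 0.018228 m
B 490 × 1.2×10⁻⁴ × 0.22 = 0.012936 m
B total: 0.031164 m
Difference: 0.11727 − 0.031164 = 0.086106 m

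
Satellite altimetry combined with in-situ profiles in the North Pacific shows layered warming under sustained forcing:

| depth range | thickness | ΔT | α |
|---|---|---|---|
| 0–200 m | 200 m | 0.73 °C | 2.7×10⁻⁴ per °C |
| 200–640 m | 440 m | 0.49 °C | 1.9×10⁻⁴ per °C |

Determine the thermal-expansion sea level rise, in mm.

80.4 mm of thermosteric rise

0–200 m: 200 × 2.7×10⁻⁴ × 0.73 = 0.03942 m
200–640 m: 0.49 × 1.9×10⁻⁴ × 440 = 0.040964 m
Δh = 0.03942 + 0.040964 = 0.080384 m ≈ 80.4 mm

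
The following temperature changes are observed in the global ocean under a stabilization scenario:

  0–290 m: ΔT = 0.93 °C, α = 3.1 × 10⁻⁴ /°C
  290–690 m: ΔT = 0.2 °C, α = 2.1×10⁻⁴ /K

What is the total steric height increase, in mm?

about 100 mm

0.93 × 290 × 3.1×10⁻⁴ = 0.083607 m
290–690 m: 2.1×10⁻⁴ × 400 × 0.2 = 0.01680 m
Δh = 0.083607 + 0.01680 = 0.100407 m ≈ 100 mm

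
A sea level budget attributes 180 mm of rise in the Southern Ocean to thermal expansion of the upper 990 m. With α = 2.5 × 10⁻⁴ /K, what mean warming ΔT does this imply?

about 0.73 °C

ΔT = Δh/(αH) = 0.18 / (2.5×10⁻⁴ × 990) ≈ 0.7273 °C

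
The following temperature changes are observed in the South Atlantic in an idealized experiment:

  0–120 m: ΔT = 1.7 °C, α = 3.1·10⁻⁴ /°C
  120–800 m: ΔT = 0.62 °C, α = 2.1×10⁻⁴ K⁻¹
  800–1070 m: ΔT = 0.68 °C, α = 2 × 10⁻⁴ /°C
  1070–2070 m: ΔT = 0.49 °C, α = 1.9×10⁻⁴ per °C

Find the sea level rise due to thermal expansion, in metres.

1.7 × 120 × 3.1×10⁻⁴ = 0.06324 m
Layer 2: 680 × 2.1×10⁻⁴ × 0.62 = 0.088536 m
0.68 × 270 × 2×10⁻⁴ = 0.03672 m
Layer 4: 1.9×10⁻⁴ × 1000 × 0.49 = 0.09310 m
Δh = 0.06324 + 0.088536 + 0.03672 + 0.09310 = 0.281596 m

0.282 m of thermosteric rise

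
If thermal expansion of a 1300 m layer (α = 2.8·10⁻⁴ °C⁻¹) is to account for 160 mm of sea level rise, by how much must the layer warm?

ΔT = Δh/(αH) = 0.16 / (2.8×10⁻⁴ × 1300) ≈ 0.4396 °C

about 0.44 °C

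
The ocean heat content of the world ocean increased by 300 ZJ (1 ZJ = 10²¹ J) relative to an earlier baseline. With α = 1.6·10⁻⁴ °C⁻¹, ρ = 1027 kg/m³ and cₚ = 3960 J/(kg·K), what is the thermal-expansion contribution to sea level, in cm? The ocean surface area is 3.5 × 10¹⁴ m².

Δh = 3.4 cm

Per unit area: Q = 300×10²¹ / (3.5×10¹⁴) ≈ 8.571×10⁸ J/m²
Δh = αQ/(ρcₚ) = 1.6×10⁻⁴ × 8.571×10⁸ / (1027 × 3960) ≈ 0.03372 m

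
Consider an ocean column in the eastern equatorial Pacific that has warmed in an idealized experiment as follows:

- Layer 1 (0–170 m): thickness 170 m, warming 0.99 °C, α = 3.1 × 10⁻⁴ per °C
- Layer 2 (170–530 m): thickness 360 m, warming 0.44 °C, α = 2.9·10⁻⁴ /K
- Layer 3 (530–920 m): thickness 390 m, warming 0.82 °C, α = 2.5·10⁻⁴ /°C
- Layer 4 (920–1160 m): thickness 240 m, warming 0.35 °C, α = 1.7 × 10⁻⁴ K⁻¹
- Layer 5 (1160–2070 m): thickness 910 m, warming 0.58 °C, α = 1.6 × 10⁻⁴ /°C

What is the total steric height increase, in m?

about 0.277 m

Layer 1: 0.99 × 3.1×10⁻⁴ × 170 = 0.052173 m
360 × 2.9×10⁻⁴ × 0.44 = 0.045936 m
530–920 m: 390 × 0.82 × 2.5×10⁻⁴ = 0.07995 m
Layer 4: 1.7×10⁻⁴ × 0.35 × 240 = 0.01428 m
0.58 × 1.6×10⁻⁴ × 910 = 0.084448 m
Δh = 0.052173 + 0.045936 + 0.07995 + 0.01428 + 0.084448 = 0.276787 m ≈ 0.277 m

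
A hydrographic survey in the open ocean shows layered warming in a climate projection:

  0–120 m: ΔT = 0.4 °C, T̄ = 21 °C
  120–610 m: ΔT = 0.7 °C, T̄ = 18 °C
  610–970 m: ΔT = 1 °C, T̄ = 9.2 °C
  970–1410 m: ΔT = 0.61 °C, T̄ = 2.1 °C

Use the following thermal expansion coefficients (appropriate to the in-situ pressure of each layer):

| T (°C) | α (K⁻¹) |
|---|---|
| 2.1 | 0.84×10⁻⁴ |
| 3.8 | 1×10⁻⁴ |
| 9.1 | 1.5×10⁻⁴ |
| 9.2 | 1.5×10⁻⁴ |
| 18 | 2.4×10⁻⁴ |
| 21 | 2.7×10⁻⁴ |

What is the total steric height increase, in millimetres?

Layer 1 at 21 °C → α = 2.7×10⁻⁴ K⁻¹
Layer 2 at 18 °C → α = 2.4×10⁻⁴ K⁻¹
Layer 3 at 9.2 °C → α = 1.5×10⁻⁴ K⁻¹
Layer 4 at 2.1 °C → α = 0.84×10⁻⁴ K⁻¹
0–120 m: 0.4 × 2.7×10⁻⁴ × 120 = 0.01296 m
Layer 2: 2.4×10⁻⁴ × 0.7 × 490 = 0.08232 m
Layer 3: 360 × 1 × 1.5×10⁻⁴ = 0.05400 m
Layer 4: 0.84×10⁻⁴ × 440 × 0.61 = 0.0225456 m
Δh = 0.01296 + 0.08232 + 0.05400 + 0.0225456 = 0.1718256 m

Δh = 172 mm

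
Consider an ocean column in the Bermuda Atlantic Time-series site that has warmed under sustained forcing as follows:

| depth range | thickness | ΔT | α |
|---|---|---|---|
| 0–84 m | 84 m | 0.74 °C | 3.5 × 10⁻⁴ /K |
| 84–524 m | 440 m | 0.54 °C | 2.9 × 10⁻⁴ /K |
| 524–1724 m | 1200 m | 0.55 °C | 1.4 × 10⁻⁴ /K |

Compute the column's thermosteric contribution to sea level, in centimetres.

Layer 1: 0.74 × 3.5×10⁻⁴ × 84 = 0.021756 m
Layer 2: 0.54 × 440 × 2.9×10⁻⁴ = 0.068904 m
Layer 3: 0.55 × 1.4×10⁻⁴ × 1200 = 0.09240 m
Δh = 0.021756 + 0.068904 + 0.09240 = 0.18306 m ≈ 18.3 cm

Δh ≈ 18.3 cm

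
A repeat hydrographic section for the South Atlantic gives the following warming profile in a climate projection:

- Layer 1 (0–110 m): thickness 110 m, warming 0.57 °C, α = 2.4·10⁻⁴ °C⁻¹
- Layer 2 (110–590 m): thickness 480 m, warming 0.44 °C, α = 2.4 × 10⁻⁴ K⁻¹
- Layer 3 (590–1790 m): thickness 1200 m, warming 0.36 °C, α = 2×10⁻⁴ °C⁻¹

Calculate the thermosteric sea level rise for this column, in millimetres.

about 152 mm

Layer 1: 110 × 0.57 × 2.4×10⁻⁴ = 0.015048 m
110–590 m: 0.44 × 480 × 2.4×10⁻⁴ = 0.050688 m
590–1790 m: 2×10⁻⁴ × 0.36 × 1200 = 0.08640 m
Δh = 0.015048 + 0.050688 + 0.08640 = 0.152136 m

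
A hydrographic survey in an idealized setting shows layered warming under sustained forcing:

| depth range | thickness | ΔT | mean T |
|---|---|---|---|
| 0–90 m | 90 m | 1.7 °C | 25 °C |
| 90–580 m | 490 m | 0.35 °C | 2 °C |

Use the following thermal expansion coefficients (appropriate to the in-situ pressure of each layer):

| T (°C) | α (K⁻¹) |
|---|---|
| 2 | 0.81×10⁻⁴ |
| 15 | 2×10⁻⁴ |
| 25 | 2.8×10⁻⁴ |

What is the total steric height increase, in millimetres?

57 mm

Layer 1 at 25 °C → α = 2.8×10⁻⁴ K⁻¹
Layer 2 at 2 °C → α = 0.81×10⁻⁴ K⁻¹
0–90 m: 1.7 × 2.8×10⁻⁴ × 90 = 0.04284 m
Layer 2: 490 × 0.35 × 0.81×10⁻⁴ = 0.0138915 m
Δh = 0.04284 + 0.0138915 = 0.0567315 m ≈ 57 mm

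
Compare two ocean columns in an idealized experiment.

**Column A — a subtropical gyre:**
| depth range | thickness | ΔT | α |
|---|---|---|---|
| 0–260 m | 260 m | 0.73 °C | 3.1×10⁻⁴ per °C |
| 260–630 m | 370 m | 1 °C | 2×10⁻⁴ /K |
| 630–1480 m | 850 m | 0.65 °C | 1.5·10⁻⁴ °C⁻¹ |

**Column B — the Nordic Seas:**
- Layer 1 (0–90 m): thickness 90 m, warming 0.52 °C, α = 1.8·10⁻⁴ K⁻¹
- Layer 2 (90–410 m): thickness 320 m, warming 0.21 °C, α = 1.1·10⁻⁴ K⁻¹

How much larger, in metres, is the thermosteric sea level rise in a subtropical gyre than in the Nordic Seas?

A 260 × 0.73 × 3.1×10⁻⁴ = 0.058838 m
A 370 × 1 × 2×10⁻⁴ = 0.07400 m
A Layer 3: 0.65 × 850 × 1.5×10⁻⁴ = 0.082875 m
A total: 0.215713 m
B 0.52 × 90 × 1.8×10⁻⁴ = 0.008424 m
B 1.1×10⁻⁴ × 320 × 0.21 = 0.007392 m
B total: 0.015816 m
Difference: 0.215713 − 0.015816 = 0.199897 m

0.20 m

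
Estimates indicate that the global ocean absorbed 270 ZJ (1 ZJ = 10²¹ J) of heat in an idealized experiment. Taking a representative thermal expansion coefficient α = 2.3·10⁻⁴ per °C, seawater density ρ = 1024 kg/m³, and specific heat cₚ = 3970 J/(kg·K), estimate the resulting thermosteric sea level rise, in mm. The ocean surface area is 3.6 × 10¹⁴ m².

Per unit area: Q = 270×10²¹ / (3.6×10¹⁴) = 7.5×10⁸ J/m²
Δh = αQ/(ρcₚ) = 2.3×10⁻⁴ × 7.5×10⁸ / (1024 × 3970) ≈ 0.042433 m

about 42.4 mm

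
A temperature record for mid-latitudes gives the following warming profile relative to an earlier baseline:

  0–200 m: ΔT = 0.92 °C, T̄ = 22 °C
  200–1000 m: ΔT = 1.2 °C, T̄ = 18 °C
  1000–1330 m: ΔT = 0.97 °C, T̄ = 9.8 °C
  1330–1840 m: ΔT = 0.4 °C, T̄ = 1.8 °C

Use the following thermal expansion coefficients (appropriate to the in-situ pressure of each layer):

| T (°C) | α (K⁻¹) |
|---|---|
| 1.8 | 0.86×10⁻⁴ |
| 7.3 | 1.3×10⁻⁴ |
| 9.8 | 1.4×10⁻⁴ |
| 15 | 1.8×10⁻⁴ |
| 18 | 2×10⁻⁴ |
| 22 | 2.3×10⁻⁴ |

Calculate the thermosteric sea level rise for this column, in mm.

Δh ≈ 300 mm

Layer 1 at 22 °C → α = 2.3×10⁻⁴ K⁻¹
Layer 2 at 18 °C → α = 2×10⁻⁴ K⁻¹
Layer 3 at 9.8 °C → α = 1.4×10⁻⁴ K⁻¹
Layer 4 at 1.8 °C → α = 0.86×10⁻⁴ K⁻¹
0.92 × 2.3×10⁻⁴ × 200 = 0.04232 m
Layer 2: 2×10⁻⁴ × 800 × 1.2 = 0.19200 m
1.4×10⁻⁴ × 330 × 0.97 = 0.044814 m
1330–1840 m: 0.4 × 0.86×10⁻⁴ × 510 = 0.017544 m
Δh = 0.04232 + 0.19200 + 0.044814 + 0.017544 = 0.296678 m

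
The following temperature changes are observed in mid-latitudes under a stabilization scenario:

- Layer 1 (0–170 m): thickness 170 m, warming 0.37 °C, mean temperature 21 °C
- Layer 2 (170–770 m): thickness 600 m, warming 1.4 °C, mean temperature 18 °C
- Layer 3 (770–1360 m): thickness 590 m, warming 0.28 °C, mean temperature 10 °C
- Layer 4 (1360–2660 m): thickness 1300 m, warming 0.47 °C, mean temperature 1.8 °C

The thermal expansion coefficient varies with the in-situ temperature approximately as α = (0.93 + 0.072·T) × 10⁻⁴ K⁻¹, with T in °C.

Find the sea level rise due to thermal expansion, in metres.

0.294 m

Layer 1: α = (0.93 + 0.072×21)×10⁻⁴ = 2.442×10⁻⁴ K⁻¹
Layer 2: α = (0.93 + 0.072×18)×10⁻⁴ = 2.226×10⁻⁴ K⁻¹
Layer 3: α = (0.93 + 0.072×10)×10⁻⁴ = 1.65×10⁻⁴ K⁻¹
Layer 4: α = (0.93 + 0.072×1.8)×10⁻⁴ = 1.0596×10⁻⁴ K⁻¹
0.37 × 170 × 2.442×10⁻⁴ = 0.01536018 m
1.4 × 600 × 2.226×10⁻⁴ = 0.186984 m
Layer 3: 1.65×10⁻⁴ × 590 × 0.28 = 0.027258 m
1.0596×10⁻⁴ × 1300 × 0.47 = 0.06474156 m
Δh = 0.01536018 + 0.186984 + 0.027258 + 0.06474156 = 0.29434374 m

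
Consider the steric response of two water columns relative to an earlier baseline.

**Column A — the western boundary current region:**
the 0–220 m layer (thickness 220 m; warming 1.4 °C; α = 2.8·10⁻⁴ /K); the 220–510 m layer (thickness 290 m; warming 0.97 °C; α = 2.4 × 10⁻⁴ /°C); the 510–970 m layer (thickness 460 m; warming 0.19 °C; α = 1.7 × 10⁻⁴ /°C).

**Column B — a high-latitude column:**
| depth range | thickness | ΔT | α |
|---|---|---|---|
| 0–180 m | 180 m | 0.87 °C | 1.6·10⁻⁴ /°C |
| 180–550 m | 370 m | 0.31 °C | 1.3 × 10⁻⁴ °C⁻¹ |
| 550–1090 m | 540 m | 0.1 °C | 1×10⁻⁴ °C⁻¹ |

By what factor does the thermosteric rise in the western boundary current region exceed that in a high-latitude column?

A 2.8×10⁻⁴ × 1.4 × 220 = 0.08624 m
A 220–510 m: 290 × 0.97 × 2.4×10⁻⁴ = 0.067512 m
A 510–970 m: 460 × 0.19 × 1.7×10⁻⁴ = 0.014858 m
A total: 0.16861 m
B Layer 1: 0.87 × 180 × 1.6×10⁻⁴ = 0.025056 m
B Layer 2: 1.3×10⁻⁴ × 370 × 0.31 = 0.014911 m
B 550–1090 m: 540 × 1×10⁻⁴ × 0.1 = 0.00540 m
B total: 0.045367 m
Ratio: 0.16861 / 0.045367 ≈ 3.717

3.7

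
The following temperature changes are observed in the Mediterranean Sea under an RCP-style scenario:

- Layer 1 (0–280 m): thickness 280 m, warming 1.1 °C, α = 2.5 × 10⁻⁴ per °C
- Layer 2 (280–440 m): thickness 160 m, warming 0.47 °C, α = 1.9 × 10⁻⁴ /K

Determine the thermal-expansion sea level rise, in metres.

Layer 1: 2.5×10⁻⁴ × 280 × 1.1 = 0.07700 m
280–440 m: 1.9×10⁻⁴ × 160 × 0.47 = 0.014288 m
Δh = 0.07700 + 0.014288 = 0.091288 m

Δh = 0.0913 m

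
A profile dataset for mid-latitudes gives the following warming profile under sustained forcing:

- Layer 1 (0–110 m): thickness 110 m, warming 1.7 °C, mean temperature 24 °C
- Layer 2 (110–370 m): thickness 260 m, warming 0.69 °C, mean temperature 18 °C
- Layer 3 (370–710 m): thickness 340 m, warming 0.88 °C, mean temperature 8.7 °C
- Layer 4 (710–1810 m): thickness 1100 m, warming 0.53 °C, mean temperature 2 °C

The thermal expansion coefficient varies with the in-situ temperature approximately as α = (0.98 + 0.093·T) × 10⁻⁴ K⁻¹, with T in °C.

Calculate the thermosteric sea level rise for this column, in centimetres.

Layer 1: α = (0.98 + 0.093×24)×10⁻⁴ = 3.212×10⁻⁴ K⁻¹
Layer 2: α = (0.98 + 0.093×18)×10⁻⁴ = 2.654×10⁻⁴ K⁻¹
Layer 3: α = (0.98 + 0.093×8.7)×10⁻⁴ = 1.7891×10⁻⁴ K⁻¹
Layer 4: α = (0.98 + 0.093×2)×10⁻⁴ = 1.166×10⁻⁴ K⁻¹
3.212×10⁻⁴ × 1.7 × 110 = 0.0600644 m
2.654×10⁻⁴ × 260 × 0.69 = 0.04761276 m
370–710 m: 1.7891×10⁻⁴ × 340 × 0.88 = 0.053529872 m
710–1810 m: 1100 × 0.53 × 1.166×10⁻⁴ = 0.0679778 m
Δh = 0.0600644 + 0.04761276 + 0.053529872 + 0.0679778 = 0.229184832 m

23 cm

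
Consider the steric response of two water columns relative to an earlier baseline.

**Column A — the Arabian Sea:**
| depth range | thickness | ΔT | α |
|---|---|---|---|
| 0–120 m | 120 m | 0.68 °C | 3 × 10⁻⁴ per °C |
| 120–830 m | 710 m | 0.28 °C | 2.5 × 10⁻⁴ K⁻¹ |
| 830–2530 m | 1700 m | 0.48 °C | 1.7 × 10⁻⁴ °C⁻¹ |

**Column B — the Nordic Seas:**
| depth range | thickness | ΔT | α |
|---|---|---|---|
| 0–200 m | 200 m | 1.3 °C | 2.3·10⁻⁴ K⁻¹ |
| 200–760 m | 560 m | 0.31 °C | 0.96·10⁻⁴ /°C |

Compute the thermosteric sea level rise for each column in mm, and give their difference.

A: 213 mm; B: 76.5 mm; difference 136 mm

A 120 × 0.68 × 3×10⁻⁴ = 0.02448 m
A 710 × 0.28 × 2.5×10⁻⁴ = 0.04970 m
A 830–2530 m: 0.48 × 1700 × 1.7×10⁻⁴ = 0.13872 m
A total: 0.21290 m
B 0–200 m: 1.3 × 2.3×10⁻⁴ × 200 = 0.05980 m
B 200–760 m: 0.96×10⁻⁴ × 0.31 × 560 = 0.0166656 m
B total: 0.0764656 m
Difference: 0.21290 − 0.0764656 = 0.1364344 m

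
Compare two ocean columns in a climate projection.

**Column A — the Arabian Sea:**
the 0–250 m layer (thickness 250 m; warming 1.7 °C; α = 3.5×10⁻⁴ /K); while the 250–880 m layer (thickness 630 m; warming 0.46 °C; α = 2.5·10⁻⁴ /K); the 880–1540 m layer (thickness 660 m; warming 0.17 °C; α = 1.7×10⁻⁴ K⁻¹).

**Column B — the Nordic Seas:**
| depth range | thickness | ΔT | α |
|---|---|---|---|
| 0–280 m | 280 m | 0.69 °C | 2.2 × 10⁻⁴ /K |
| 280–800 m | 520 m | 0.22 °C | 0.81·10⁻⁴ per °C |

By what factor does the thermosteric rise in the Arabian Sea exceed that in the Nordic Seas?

A Layer 1: 1.7 × 3.5×10⁻⁴ × 250 = 0.14875 m
A 0.46 × 2.5×10⁻⁴ × 630 = 0.07245 m
A Layer 3: 0.17 × 660 × 1.7×10⁻⁴ = 0.019074 m
A total: 0.240274 m
B 0.69 × 2.2×10⁻⁴ × 280 = 0.042504 m
B Layer 2: 0.22 × 520 × 0.81×10⁻⁴ = 0.0092664 m
B total: 0.0517704 m
Ratio: 0.240274 / 0.0517704 ≈ 4.641

≈ 4.64×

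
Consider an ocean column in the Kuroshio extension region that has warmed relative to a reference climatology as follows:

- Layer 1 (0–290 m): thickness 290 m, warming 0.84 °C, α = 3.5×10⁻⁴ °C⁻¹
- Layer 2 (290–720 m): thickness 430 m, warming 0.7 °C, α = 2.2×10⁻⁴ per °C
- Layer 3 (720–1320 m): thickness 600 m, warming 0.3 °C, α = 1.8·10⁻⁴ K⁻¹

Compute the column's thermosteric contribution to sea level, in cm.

Layer 1: 0.84 × 290 × 3.5×10⁻⁴ = 0.08526 m
2.2×10⁻⁴ × 430 × 0.7 = 0.06622 m
600 × 0.3 × 1.8×10⁻⁴ = 0.03240 m
Δh = 0.08526 + 0.06622 + 0.03240 = 0.18388 m

Δh = 18 cm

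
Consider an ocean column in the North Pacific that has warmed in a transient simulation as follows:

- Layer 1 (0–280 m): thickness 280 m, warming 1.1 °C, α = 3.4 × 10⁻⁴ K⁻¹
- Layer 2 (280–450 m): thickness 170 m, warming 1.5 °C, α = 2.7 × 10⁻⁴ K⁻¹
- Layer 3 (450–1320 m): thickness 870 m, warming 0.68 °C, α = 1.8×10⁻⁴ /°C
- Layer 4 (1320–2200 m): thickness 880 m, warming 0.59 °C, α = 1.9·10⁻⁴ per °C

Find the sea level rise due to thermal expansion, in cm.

1.1 × 280 × 3.4×10⁻⁴ = 0.10472 m
280–450 m: 170 × 1.5 × 2.7×10⁻⁴ = 0.06885 m
870 × 0.68 × 1.8×10⁻⁴ = 0.106488 m
1320–2200 m: 880 × 1.9×10⁻⁴ × 0.59 = 0.098648 m
Δh = 0.10472 + 0.06885 + 0.106488 + 0.098648 = 0.378706 m

about 37.9 cm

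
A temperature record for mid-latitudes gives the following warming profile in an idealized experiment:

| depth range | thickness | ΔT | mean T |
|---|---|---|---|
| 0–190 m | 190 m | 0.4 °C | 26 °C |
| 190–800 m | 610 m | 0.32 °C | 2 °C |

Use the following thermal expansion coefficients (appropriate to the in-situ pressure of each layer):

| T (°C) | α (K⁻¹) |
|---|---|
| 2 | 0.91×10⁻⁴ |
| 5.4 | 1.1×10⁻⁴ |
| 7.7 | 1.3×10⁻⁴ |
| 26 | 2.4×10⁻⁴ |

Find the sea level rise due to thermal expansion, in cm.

about 3.60 cm

Layer 1 at 26 °C → α = 2.4×10⁻⁴ K⁻¹
Layer 2 at 2 °C → α = 0.91×10⁻⁴ K⁻¹
Layer 1: 0.4 × 2.4×10⁻⁴ × 190 = 0.01824 m
190–800 m: 0.32 × 610 × 0.91×10⁻⁴ = 0.0177632 m
Δh = 0.01824 + 0.0177632 = 0.0360032 m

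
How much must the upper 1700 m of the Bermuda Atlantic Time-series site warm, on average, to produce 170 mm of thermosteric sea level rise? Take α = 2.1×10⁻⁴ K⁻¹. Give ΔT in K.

ΔT = Δh/(αH) = 0.17 / (2.1×10⁻⁴ × 1700) ≈ 0.4762 K

0.48 K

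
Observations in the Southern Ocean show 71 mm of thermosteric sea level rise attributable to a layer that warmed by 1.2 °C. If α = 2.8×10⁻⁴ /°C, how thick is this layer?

H ≈ 211 m

H = Δh/(αΔT) = 0.071 / (2.8×10⁻⁴ × 1.2) ≈ 211.3 m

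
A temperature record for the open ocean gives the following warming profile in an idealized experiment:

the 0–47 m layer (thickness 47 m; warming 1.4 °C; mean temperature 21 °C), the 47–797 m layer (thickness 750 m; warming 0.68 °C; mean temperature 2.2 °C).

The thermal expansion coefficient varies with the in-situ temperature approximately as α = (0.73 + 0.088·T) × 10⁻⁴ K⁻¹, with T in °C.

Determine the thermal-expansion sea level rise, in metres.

Δh ≈ 0.0641 m

Layer 1: α = (0.73 + 0.088×21)×10⁻⁴ = 2.578×10⁻⁴ K⁻¹
Layer 2: α = (0.73 + 0.088×2.2)×10⁻⁴ = 0.9236×10⁻⁴ K⁻¹
0–47 m: 1.4 × 47 × 2.578×10⁻⁴ = 0.01696324 m
47–797 m: 0.68 × 750 × 0.9236×10⁻⁴ = 0.0471036 m
Δh = 0.01696324 + 0.0471036 = 0.06406684 m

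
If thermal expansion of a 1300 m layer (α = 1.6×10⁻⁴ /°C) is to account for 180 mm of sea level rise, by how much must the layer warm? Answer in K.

ΔT = Δh/(αH) = 0.18 / (1.6×10⁻⁴ × 1300) ≈ 0.8654 K

0.865 K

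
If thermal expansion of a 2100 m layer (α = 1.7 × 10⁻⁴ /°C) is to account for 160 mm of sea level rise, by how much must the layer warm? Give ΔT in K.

ΔT ≈ 0.448 K

ΔT = Δh/(αH) = 0.16 / (1.7×10⁻⁴ × 2100) ≈ 0.4482 K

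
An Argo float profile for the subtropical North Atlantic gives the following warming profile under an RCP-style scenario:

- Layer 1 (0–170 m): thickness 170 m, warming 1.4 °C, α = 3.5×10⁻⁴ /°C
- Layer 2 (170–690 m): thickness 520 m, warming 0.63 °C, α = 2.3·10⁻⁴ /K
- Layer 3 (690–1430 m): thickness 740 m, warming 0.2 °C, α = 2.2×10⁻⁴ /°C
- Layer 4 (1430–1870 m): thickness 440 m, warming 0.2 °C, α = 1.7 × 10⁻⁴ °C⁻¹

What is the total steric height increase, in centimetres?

0–170 m: 170 × 3.5×10⁻⁴ × 1.4 = 0.08330 m
Layer 2: 0.63 × 520 × 2.3×10⁻⁴ = 0.075348 m
2.2×10⁻⁴ × 740 × 0.2 = 0.03256 m
Layer 4: 1.7×10⁻⁴ × 0.2 × 440 = 0.01496 m
Δh = 0.08330 + 0.075348 + 0.03256 + 0.01496 = 0.206168 m

21 cm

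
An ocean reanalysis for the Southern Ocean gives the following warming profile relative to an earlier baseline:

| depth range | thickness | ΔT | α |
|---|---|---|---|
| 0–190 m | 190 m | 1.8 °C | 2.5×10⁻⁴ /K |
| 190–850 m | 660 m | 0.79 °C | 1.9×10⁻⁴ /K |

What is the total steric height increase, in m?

Layer 1: 2.5×10⁻⁴ × 1.8 × 190 = 0.08550 m
660 × 0.79 × 1.9×10⁻⁴ = 0.099066 m
Δh = 0.08550 + 0.099066 = 0.184566 m ≈ 0.185 m

0.185 m of thermosteric rise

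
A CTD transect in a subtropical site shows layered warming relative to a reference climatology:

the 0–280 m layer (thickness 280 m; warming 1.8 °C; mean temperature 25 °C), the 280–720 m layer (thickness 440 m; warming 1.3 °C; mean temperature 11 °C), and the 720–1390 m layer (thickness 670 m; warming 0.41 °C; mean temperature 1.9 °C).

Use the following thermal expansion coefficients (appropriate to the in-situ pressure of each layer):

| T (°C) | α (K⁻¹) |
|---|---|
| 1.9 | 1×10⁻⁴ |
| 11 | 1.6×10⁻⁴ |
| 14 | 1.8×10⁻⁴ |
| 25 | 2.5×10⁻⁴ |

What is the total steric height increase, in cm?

Layer 1 at 25 °C → α = 2.5×10⁻⁴ K⁻¹
Layer 2 at 11 °C → α = 1.6×10⁻⁴ K⁻¹
Layer 3 at 1.9 °C → α = 1×10⁻⁴ K⁻¹
Layer 1: 1.8 × 2.5×10⁻⁴ × 280 = 0.12600 m
1.6×10⁻⁴ × 1.3 × 440 = 0.09152 m
720–1390 m: 0.41 × 670 × 1×10⁻⁴ = 0.02747 m
Δh = 0.12600 + 0.09152 + 0.02747 = 0.24499 m ≈ 24.5 cm

Δh ≈ 24.5 cm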